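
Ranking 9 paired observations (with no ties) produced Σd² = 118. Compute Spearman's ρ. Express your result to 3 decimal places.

0.017

ρ = 1 − 6Σd² / [n(n²−1)] = 1 − 6×118 / (9×80)
  = 1 − 708/720 = 1 − 0.9833 ≈ 0.017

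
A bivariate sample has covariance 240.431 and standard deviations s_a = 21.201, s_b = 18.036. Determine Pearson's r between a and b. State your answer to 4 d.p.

0.6288

r = Cov(a,b) / (s_a · s_b) = 240.431 / (21.201 × 18.036)
  = 240.431 / 382.3812 ≈ 0.6288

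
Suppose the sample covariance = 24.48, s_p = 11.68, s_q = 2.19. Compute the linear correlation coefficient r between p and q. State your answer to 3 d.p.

0.957

r = Cov(p,q) / (s_p · s_q) = 24.48 / (11.68 × 2.19)
  = 24.48 / 25.5792 ≈ 0.957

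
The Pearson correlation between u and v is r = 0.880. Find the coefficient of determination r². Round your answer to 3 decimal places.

0.774

r² = (0.880)² = 0.774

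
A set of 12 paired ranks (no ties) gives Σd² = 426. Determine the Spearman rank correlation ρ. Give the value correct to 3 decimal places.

-0.490

ρ = 1 − 6Σd² / [n(n²−1)] = 1 − 6×426 / (12×143)
  = 1 − 2556/1716 = 1 − 1.4895 ≈ -0.490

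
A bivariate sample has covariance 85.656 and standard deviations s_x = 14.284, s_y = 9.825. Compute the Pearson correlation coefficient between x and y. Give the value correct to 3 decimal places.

0.610

r = Cov(x,y) / (s_x · s_y) = 85.656 / (14.284 × 9.825)
  = 85.656 / 140.3403 ≈ 0.610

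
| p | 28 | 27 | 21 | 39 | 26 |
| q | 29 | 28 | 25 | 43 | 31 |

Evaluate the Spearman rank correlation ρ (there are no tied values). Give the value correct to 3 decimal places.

Rank p: 4, 3, 1, 5, 2
Rank q: 3, 2, 1, 5, 4
d = rank(p) − rank(q): 1, 1, 0, 0, -2; Σd² = 6
ρ = 1 − 6Σd² / [n(n²−1)] = 1 − 6×6 / (5×24) = 1 − 36/120 ≈ 0.700

0.700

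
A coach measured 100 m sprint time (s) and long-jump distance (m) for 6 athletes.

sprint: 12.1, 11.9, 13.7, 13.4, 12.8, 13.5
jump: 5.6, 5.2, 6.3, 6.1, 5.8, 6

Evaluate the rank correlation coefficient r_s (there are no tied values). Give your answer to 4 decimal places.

Rank sprint: 2, 1, 6, 4, 3, 5
Rank jump: 2, 1, 6, 5, 3, 4
d = rank(sprint) − rank(jump): 0, 0, 0, -1, 0, 1; Σd² = 2
ρ = 1 − 6Σd² / [n(n²−1)] = 1 − 6×2 / (6×35) = 1 − 12/210 ≈ 0.9429

0.9429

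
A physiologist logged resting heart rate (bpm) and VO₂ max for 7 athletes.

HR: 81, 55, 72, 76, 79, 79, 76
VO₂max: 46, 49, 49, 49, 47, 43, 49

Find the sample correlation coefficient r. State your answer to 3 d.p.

n = 7, Σx = 518, Σy = 332, Σx² = 38804, Σy² = 15778, Σxy = 24507
nΣxy − ΣxΣy = 171549 − 171976 = -427
nΣx² − (Σx)² = 271628 − 268324 = 3304; nΣy² − (Σy)² = 110446 − 110224 = 222
r = -427 / √(3304 × 222) = -427 / 856.4391 ≈ -0.499

-0.499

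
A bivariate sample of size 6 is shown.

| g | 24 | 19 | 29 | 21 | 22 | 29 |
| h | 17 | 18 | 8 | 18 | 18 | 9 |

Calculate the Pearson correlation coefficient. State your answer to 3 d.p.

-0.943

n = 6, Σg = 144, Σh = 88, Σg² = 3544, Σh² = 1406, Σgh = 2017
nΣgh − ΣgΣh = 12102 − 12672 = -570
nΣg² − (Σg)² = 21264 − 20736 = 528; nΣh² − (Σh)² = 8436 − 7744 = 692
r = -570 / √(528 × 692) = -570 / 604.4634 ≈ -0.943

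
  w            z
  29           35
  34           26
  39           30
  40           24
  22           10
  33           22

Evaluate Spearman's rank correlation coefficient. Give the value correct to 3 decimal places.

0.257

Rank w: 2, 4, 5, 6, 1, 3
Rank z: 6, 4, 5, 3, 1, 2
d = rank(w) − rank(z): -4, 0, 0, 3, 0, 1; Σd² = 26
ρ = 1 − 6Σd² / [n(n²−1)] = 1 − 6×26 / (6×35) = 1 − 156/210 ≈ 0.257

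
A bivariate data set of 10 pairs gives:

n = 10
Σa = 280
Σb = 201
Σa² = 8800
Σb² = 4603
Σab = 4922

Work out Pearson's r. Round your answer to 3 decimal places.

r = (nΣab − ΣaΣb) / √[(nΣa² − (Σa)²)(nΣb² − (Σb)²)]
Numerator: 10×4922 − 280×201 = -7060
Denominator: √[(88000 − 78400)(46030 − 40401)] = √[9600 × 5629] = 7351.0816
r = -7060 / 7351.0816 ≈ -0.960

-0.960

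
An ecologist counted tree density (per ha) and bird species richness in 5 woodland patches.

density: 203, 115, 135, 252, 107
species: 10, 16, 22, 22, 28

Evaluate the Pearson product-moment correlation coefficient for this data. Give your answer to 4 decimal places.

-0.3118

n = 5, Σx = 812, Σy = 98, Σx² = 147612, Σy² = 2108, Σxy = 15380
nΣxy − ΣxΣy = 76900 − 79576 = -2676
nΣx² − (Σx)² = 738060 − 659344 = 78716; nΣy² − (Σy)² = 10540 − 9604 = 936
r = -2676 / √(78716 × 936) = -2676 / 8583.5992 ≈ -0.3118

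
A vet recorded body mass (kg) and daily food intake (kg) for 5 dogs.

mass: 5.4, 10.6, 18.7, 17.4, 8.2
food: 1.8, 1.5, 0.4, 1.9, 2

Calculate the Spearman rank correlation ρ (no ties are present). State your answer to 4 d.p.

Rank mass: 1, 3, 5, 4, 2
Rank food: 3, 2, 1, 4, 5
d = rank(mass) − rank(food): -2, 1, 4, 0, -3; Σd² = 30
ρ = 1 − 6Σd² / [n(n²−1)] = 1 − 6×30 / (5×24) = 1 − 180/120 ≈ -0.5000

-0.5000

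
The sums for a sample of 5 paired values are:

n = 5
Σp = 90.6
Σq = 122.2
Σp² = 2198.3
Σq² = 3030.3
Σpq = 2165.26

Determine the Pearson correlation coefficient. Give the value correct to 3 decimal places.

-0.314

r = (nΣpq − ΣpΣq) / √[(nΣp² − (Σp)²)(nΣq² − (Σq)²)]
Numerator: 5×2165.26 − 90.6×122.2 = -245.02
Denominator: √[(10991.5 − 8208.36)(15151.5 − 14932.84)] = √[2783.14 × 218.66] = 780.1034
r = -245.02 / 780.1034 ≈ -0.314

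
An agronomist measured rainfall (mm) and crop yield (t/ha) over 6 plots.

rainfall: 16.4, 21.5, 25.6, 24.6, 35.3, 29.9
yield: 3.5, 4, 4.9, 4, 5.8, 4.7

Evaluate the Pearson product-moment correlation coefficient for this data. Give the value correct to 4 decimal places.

n = 6, Σx = 153.3, Σy = 26.9, Σx² = 4131.83, Σy² = 123.99, Σxy = 712.51
nΣxy − ΣxΣy = 4275.06 − 4123.77 = 151.29
nΣx² − (Σx)² = 24790.98 − 23500.89 = 1290.09; nΣy² − (Σy)² = 743.94 − 723.61 = 20.33
r = 151.29 / √(1290.09 × 20.33) = 151.29 / 161.9492 ≈ 0.9342

0.9342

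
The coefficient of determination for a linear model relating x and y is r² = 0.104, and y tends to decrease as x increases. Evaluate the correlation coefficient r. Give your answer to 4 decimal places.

-0.3225

|r| = √0.104 = 0.3225
The association is negative, so r = −0.3225.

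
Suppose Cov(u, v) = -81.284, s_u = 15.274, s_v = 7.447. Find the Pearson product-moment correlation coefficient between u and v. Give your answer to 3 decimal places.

r = Cov(u,v) / (s_u · s_v) = -81.284 / (15.274 × 7.447)
  = -81.284 / 113.7455 ≈ -0.715

-0.715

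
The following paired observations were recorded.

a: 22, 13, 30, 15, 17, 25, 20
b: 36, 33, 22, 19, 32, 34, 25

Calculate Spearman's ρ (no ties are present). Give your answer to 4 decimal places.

Rank a: 5, 1, 7, 2, 3, 6, 4
Rank b: 7, 5, 2, 1, 4, 6, 3
d = rank(a) − rank(b): -2, -4, 5, 1, -1, 0, 1; Σd² = 48
ρ = 1 − 6Σd² / [n(n²−1)] = 1 − 6×48 / (7×48) = 1 − 288/336 ≈ 0.1429

0.1429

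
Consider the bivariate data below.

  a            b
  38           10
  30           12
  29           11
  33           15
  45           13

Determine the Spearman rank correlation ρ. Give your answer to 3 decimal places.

0.200

Rank a: 4, 2, 1, 3, 5
Rank b: 1, 3, 2, 5, 4
d = rank(a) − rank(b): 3, -1, -1, -2, 1; Σd² = 16
ρ = 1 − 6Σd² / [n(n²−1)] = 1 − 6×16 / (5×24) = 1 − 96/120 ≈ 0.200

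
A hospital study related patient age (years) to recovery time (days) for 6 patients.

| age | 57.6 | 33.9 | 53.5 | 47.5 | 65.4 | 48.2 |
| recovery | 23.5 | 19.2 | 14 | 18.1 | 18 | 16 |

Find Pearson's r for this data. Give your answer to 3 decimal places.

0.064

n = 6, Σx = 306.1, Σy = 108.8, Σx² = 16185.87, Σy² = 2024.5, Σxy = 5561.63
nΣxy − ΣxΣy = 33369.78 − 33303.68 = 66.1
nΣx² − (Σx)² = 97115.22 − 93697.21 = 3418.01; nΣy² − (Σy)² = 12147 − 11837.44 = 309.56
r = 66.1 / √(3418.01 × 309.56) = 66.1 / 1028.6298 ≈ 0.064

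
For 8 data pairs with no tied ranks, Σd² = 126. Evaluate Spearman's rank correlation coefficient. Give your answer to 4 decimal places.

ρ = 1 − 6Σd² / [n(n²−1)] = 1 − 6×126 / (8×63)
  = 1 − 756/504 = 1 − 1.50000 ≈ -0.5000

-0.5000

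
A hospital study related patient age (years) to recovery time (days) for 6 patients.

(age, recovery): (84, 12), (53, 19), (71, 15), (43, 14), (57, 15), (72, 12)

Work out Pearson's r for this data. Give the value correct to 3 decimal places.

-0.562

n = 6, Σx = 380, Σy = 87, Σx² = 25188, Σy² = 1295, Σxy = 5401
nΣxy − ΣxΣy = 32406 − 33060 = -654
nΣx² − (Σx)² = 151128 − 144400 = 6728; nΣy² − (Σy)² = 7770 − 7569 = 201
r = -654 / √(6728 × 201) = -654 / 1162.8964 ≈ -0.562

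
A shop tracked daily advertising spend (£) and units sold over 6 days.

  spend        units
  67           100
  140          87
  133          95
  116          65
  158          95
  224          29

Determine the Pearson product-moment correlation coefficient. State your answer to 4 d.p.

n = 6, Σx = 838, Σy = 471, Σx² = 130374, Σy² = 40685, Σxy = 60561
nΣxy − ΣxΣy = 363366 − 394698 = -31332
nΣx² − (Σx)² = 782244 − 702244 = 80000; nΣy² − (Σy)² = 244110 − 221841 = 22269
r = -31332 / √(80000 × 22269) = -31332 / 42208.0561 ≈ -0.7423

-0.7423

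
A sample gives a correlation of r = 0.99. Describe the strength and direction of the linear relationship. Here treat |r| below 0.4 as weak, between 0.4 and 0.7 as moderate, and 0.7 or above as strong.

r = 0.99 > 0 so the relationship is positive.
|r| = 0.99, which falls in the strong range.

strong positive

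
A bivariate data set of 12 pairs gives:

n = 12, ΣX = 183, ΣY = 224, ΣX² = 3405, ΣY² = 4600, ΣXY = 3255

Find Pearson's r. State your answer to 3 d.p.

-0.317

r = (nΣXY − ΣXΣY) / √[(nΣX² − (ΣX)²)(nΣY² − (ΣY)²)]
Numerator: 12×3255 − 183×224 = -1932
Denominator: √[(40860 − 33489)(55200 − 50176)] = √[7371 × 5024] = 6085.3845
r = -1932 / 6085.3845 ≈ -0.317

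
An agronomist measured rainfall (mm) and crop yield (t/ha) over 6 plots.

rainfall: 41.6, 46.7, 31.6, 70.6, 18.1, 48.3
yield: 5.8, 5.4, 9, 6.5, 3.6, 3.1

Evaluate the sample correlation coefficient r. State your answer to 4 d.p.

0.1148

n = 6, Σx = 256.9, Σy = 33.4, Σx² = 12554.87, Σy² = 208.62, Σxy = 1451.65
nΣxy − ΣxΣy = 8709.9 − 8580.46 = 129.44
nΣx² − (Σx)² = 75329.22 − 65997.61 = 9331.61; nΣy² − (Σy)² = 1251.72 − 1115.56 = 136.16
r = 129.44 / √(9331.61 × 136.16) = 129.44 / 1127.2054 ≈ 0.1148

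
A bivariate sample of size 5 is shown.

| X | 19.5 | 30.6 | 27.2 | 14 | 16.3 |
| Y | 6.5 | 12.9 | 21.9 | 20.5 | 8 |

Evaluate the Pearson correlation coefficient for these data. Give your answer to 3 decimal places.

0.162

n = 5, ΣX = 107.6, ΣY = 69.8, ΣX² = 2518.14, ΣY² = 1172.52, ΣXY = 1534.57
nΣXY − ΣXΣY = 7672.85 − 7510.48 = 162.37
nΣX² − (ΣX)² = 12590.7 − 11577.76 = 1012.94; nΣY² − (ΣY)² = 5862.6 − 4872.04 = 990.56
r = 162.37 / √(1012.94 × 990.56) = 162.37 / 1001.6875 ≈ 0.162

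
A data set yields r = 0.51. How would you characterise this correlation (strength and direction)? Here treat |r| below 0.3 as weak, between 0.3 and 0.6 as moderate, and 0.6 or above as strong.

r = 0.51 > 0 so the relationship is positive.
|r| = 0.51, which falls in the moderate range.

moderate positive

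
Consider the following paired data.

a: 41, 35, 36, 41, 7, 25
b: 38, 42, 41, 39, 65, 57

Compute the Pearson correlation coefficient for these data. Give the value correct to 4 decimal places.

-0.9714

n = 6, Σa = 185, Σb = 282, Σa² = 6557, Σb² = 13884, Σab = 7983
nΣab − ΣaΣb = 47898 − 52170 = -4272
nΣa² − (Σa)² = 39342 − 34225 = 5117; nΣb² − (Σb)² = 83304 − 79524 = 3780
r = -4272 / √(5117 × 3780) = -4272 / 4397.9836 ≈ -0.9714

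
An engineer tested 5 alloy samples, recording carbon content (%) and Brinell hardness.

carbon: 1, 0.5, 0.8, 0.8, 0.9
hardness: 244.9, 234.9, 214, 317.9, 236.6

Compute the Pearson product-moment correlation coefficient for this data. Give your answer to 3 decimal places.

n = 5, Σx = 4, Σy = 1248.3, Σx² = 3.34, Σy² = 317989.99, Σxy = 1000.81
nΣxy − ΣxΣy = 5004.05 − 4993.2 = 10.85
nΣx² − (Σx)² = 16.7 − 16 = 0.7; nΣy² − (Σy)² = 1589949.95 − 1558252.89 = 31697.06
r = 10.85 / √(0.7 × 31697.06) = 10.85 / 148.9562 ≈ 0.073

0.073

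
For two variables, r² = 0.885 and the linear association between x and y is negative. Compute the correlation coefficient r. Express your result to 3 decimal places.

|r| = √0.885 = 0.941
The association is negative, so r = −0.941.

-0.941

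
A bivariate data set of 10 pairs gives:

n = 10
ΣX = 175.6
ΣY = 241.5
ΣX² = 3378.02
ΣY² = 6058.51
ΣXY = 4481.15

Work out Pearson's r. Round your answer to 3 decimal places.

0.931

r = (nΣXY − ΣXΣY) / √[(nΣX² − (ΣX)²)(nΣY² − (ΣY)²)]
Numerator: 10×4481.15 − 175.6×241.5 = 2404.1
Denominator: √[(33780.2 − 30835.36)(60585.1 − 58322.25)] = √[2944.84 × 2262.85] = 2581.4204
r = 2404.1 / 2581.4204 ≈ 0.931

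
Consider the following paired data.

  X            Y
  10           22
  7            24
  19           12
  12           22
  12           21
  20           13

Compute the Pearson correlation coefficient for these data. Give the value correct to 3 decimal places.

-0.972

n = 6, ΣX = 80, ΣY = 114, ΣX² = 1198, ΣY² = 2298, ΣXY = 1392
nΣXY − ΣXΣY = 8352 − 9120 = -768
nΣX² − (ΣX)² = 7188 − 6400 = 788; nΣY² − (ΣY)² = 13788 − 12996 = 792
r = -768 / √(788 × 792) = -768 / 789.9975 ≈ -0.972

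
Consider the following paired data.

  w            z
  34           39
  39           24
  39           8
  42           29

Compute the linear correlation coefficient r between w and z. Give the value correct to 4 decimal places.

n = 4, Σw = 154, Σz = 100, Σw² = 5962, Σz² = 3002, Σwz = 3792
nΣwz − ΣwΣz = 15168 − 15400 = -232
nΣw² − (Σw)² = 23848 − 23716 = 132; nΣz² − (Σz)² = 12008 − 10000 = 2008
r = -232 / √(132 × 2008) = -232 / 514.8359 ≈ -0.4506

-0.4506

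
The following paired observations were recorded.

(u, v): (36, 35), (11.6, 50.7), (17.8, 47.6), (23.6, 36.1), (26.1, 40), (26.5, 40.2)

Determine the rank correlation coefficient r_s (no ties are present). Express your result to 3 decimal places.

-0.771

Rank u: 6, 1, 2, 3, 4, 5
Rank v: 1, 6, 5, 2, 3, 4
d = rank(u) − rank(v): 5, -5, -3, 1, 1, 1; Σd² = 62
ρ = 1 − 6Σd² / [n(n²−1)] = 1 − 6×62 / (6×35) = 1 − 372/210 ≈ -0.771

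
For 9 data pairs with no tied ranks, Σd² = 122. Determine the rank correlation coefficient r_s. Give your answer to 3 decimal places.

ρ = 1 − 6Σd² / [n(n²−1)] = 1 − 6×122 / (9×80)
  = 1 − 732/720 = 1 − 1.0167 ≈ -0.017

-0.017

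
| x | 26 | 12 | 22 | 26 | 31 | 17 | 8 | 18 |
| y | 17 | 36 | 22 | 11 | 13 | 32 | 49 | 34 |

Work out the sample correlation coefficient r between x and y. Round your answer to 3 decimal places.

-0.961

n = 8, Σx = 160, Σy = 214, Σx² = 3618, Σy² = 6940, Σxy = 3595
nΣxy − ΣxΣy = 28760 − 34240 = -5480
nΣx² − (Σx)² = 28944 − 25600 = 3344; nΣy² − (Σy)² = 55520 − 45796 = 9724
r = -5480 / √(3344 × 9724) = -5480 / 5702.3728 ≈ -0.961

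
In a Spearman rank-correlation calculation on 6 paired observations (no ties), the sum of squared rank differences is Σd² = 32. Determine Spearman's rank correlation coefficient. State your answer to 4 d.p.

ρ = 1 − 6Σd² / [n(n²−1)] = 1 − 6×32 / (6×35)
  = 1 − 192/210 = 1 − 0.91429 ≈ 0.0857

0.0857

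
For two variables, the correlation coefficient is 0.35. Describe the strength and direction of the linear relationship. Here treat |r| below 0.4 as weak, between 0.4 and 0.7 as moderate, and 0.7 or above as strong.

r = 0.35 > 0 so the relationship is positive.
|r| = 0.35, which falls in the weak range.

weak positive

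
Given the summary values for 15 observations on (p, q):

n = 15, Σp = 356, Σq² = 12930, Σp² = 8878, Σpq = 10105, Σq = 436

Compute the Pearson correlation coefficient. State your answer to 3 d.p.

r = (nΣpq − ΣpΣq) / √[(nΣp² − (Σp)²)(nΣq² − (Σq)²)]
Numerator: 15×10105 − 356×436 = -3641
Denominator: √[(133170 − 126736)(193950 − 190096)] = √[6434 × 3854] = 4979.6221
r = -3641 / 4979.6221 ≈ -0.731

-0.731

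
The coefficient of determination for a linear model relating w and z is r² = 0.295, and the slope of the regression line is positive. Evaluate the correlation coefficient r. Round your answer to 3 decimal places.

|r| = √0.295 = 0.543
The association is positive, so r = 0.543.

0.543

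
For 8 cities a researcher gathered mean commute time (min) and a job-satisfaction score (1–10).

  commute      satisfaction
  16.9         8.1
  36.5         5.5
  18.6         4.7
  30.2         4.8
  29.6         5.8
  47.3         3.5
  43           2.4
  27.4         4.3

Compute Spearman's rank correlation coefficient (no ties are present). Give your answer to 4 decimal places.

-0.5952

Rank commute: 1, 6, 2, 5, 4, 8, 7, 3
Rank satisfaction: 8, 6, 4, 5, 7, 2, 1, 3
d = rank(commute) − rank(satisfaction): -7, 0, -2, 0, -3, 6, 6, 0; Σd² = 134
ρ = 1 − 6Σd² / [n(n²−1)] = 1 − 6×134 / (8×63) = 1 − 804/504 ≈ -0.5952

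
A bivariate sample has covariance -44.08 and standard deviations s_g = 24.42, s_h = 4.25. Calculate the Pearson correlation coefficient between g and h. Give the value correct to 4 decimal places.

r = Cov(g,h) / (s_g · s_h) = -44.08 / (24.42 × 4.25)
  = -44.08 / 103.7850 ≈ -0.4247

-0.4247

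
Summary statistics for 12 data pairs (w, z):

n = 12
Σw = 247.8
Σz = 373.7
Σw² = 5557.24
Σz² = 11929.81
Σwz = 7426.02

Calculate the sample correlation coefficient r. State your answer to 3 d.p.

-0.811

r = (nΣwz − ΣwΣz) / √[(nΣw² − (Σw)²)(nΣz² − (Σz)²)]
Numerator: 12×7426.02 − 247.8×373.7 = -3490.62
Denominator: √[(66686.88 − 61404.84)(143157.72 − 139651.69)] = √[5282.04 × 3506.03] = 4303.3697
r = -3490.62 / 4303.3697 ≈ -0.811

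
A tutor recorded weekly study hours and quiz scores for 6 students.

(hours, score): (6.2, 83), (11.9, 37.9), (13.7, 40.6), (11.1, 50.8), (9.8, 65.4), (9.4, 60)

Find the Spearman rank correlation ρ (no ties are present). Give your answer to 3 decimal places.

Rank hours: 1, 5, 6, 4, 3, 2
Rank score: 6, 1, 2, 3, 5, 4
d = rank(hours) − rank(score): -5, 4, 4, 1, -2, -2; Σd² = 66
ρ = 1 − 6Σd² / [n(n²−1)] = 1 − 6×66 / (6×35) = 1 − 396/210 ≈ -0.886

-0.886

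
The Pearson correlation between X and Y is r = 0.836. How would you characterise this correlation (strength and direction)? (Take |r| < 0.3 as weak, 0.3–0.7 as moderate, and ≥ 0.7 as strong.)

strong positive

r = 0.836 > 0 so the relationship is positive.
|r| = 0.836, which falls in the strong range.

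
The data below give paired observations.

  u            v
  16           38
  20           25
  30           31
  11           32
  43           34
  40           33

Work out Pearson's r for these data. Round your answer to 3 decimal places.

0.091

n = 6, Σu = 160, Σv = 193, Σu² = 5126, Σv² = 6299, Σuv = 5172
nΣuv − ΣuΣv = 31032 − 30880 = 152
nΣu² − (Σu)² = 30756 − 25600 = 5156; nΣv² − (Σv)² = 37794 − 37249 = 545
r = 152 / √(5156 × 545) = 152 / 1676.3114 ≈ 0.091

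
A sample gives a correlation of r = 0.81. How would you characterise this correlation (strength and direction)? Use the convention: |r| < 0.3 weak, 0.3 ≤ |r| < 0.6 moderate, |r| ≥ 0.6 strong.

strong positive

r = 0.81 > 0 so the relationship is positive.
|r| = 0.81, which falls in the strong range.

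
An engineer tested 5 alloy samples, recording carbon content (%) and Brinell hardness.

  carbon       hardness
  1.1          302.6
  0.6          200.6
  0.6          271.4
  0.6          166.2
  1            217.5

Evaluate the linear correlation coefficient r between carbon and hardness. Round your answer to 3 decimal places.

n = 5, Σx = 3.9, Σy = 1158.3, Σx² = 3.29, Σy² = 280393.77, Σxy = 933.28
nΣxy − ΣxΣy = 4666.4 − 4517.37 = 149.03
nΣx² − (Σx)² = 16.45 − 15.21 = 1.24; nΣy² − (Σy)² = 1401968.85 − 1341658.89 = 60309.96
r = 149.03 / √(1.24 × 60309.96) = 149.03 / 273.4673 ≈ 0.545

0.545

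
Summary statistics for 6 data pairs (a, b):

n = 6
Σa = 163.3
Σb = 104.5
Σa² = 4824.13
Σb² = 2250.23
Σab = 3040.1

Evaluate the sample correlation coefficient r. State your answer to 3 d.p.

r = (nΣab − ΣaΣb) / √[(nΣa² − (Σa)²)(nΣb² − (Σb)²)]
Numerator: 6×3040.1 − 163.3×104.5 = 1175.75
Denominator: √[(28944.78 − 26666.89)(13501.38 − 10920.25)] = √[2277.89 × 2581.13] = 2424.7743
r = 1175.75 / 2424.7743 ≈ 0.485

0.485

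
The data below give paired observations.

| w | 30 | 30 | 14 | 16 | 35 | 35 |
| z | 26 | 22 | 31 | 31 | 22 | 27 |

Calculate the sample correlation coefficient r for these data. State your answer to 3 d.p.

-0.823

n = 6, Σw = 160, Σz = 159, Σw² = 4702, Σz² = 4295, Σwz = 4085
nΣwz − ΣwΣz = 24510 − 25440 = -930
nΣw² − (Σw)² = 28212 − 25600 = 2612; nΣz² − (Σz)² = 25770 − 25281 = 489
r = -930 / √(2612 × 489) = -930 / 1130.1628 ≈ -0.823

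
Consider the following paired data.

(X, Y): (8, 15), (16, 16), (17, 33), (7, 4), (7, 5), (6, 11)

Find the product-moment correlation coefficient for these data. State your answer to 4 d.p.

n = 6, ΣX = 61, ΣY = 84, ΣX² = 743, ΣY² = 1732, ΣXY = 1066
nΣXY − ΣXΣY = 6396 − 5124 = 1272
nΣX² − (ΣX)² = 4458 − 3721 = 737; nΣY² − (ΣY)² = 10392 − 7056 = 3336
r = 1272 / √(737 × 3336) = 1272 / 1568.0026 ≈ 0.8112

0.8112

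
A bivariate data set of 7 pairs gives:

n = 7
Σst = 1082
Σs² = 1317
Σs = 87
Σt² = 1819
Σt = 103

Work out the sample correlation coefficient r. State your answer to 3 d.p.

-0.741

r = (nΣst − ΣsΣt) / √[(nΣs² − (Σs)²)(nΣt² − (Σt)²)]
Numerator: 7×1082 − 87×103 = -1387
Denominator: √[(9219 − 7569)(12733 − 10609)] = √[1650 × 2124] = 1872.0577
r = -1387 / 1872.0577 ≈ -0.741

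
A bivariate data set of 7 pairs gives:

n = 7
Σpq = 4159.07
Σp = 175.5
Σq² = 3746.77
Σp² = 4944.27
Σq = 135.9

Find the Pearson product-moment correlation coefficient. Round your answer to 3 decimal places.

r = (nΣpq − ΣpΣq) / √[(nΣp² − (Σp)²)(nΣq² − (Σq)²)]
Numerator: 7×4159.07 − 175.5×135.9 = 5263.04
Denominator: √[(34609.89 − 30800.25)(26227.39 − 18468.81)] = √[3809.64 × 7758.58] = 5436.6715
r = 5263.04 / 5436.6715 ≈ 0.968

0.968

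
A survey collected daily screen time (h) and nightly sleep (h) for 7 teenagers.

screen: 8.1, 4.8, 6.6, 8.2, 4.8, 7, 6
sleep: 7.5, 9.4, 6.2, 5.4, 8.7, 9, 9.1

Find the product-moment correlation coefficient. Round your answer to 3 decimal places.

-0.683

n = 7, Σx = 45.5, Σy = 55.3, Σx² = 307.49, Σy² = 451.71, Σxy = 350.43
nΣxy − ΣxΣy = 2453.01 − 2516.15 = -63.14
nΣx² − (Σx)² = 2152.43 − 2070.25 = 82.18; nΣy² − (Σy)² = 3161.97 − 3058.09 = 103.88
r = -63.14 / √(82.18 × 103.88) = -63.14 / 92.3951 ≈ -0.683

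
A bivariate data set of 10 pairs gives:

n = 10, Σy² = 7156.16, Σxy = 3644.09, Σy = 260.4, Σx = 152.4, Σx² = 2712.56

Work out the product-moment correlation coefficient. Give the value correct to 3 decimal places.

r = (nΣxy − ΣxΣy) / √[(nΣx² − (Σx)²)(nΣy² − (Σy)²)]
Numerator: 10×3644.09 − 152.4×260.4 = -3244.06
Denominator: √[(27125.6 − 23225.76)(71561.6 − 67808.16)] = √[3899.84 × 3753.44] = 3825.9398
r = -3244.06 / 3825.9398 ≈ -0.848

-0.848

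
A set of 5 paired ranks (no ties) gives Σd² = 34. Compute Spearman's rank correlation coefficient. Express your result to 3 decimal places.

ρ = 1 − 6Σd² / [n(n²−1)] = 1 − 6×34 / (5×24)
  = 1 − 204/120 = 1 − 1.7000 ≈ -0.700

-0.700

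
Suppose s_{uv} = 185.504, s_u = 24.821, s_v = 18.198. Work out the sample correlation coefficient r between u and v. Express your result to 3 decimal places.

0.411

r = Cov(u,v) / (s_u · s_v) = 185.504 / (24.821 × 18.198)
  = 185.504 / 451.6926 ≈ 0.411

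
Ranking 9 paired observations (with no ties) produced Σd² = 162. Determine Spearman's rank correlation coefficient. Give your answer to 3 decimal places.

-0.350

ρ = 1 − 6Σd² / [n(n²−1)] = 1 − 6×162 / (9×80)
  = 1 − 972/720 = 1 − 1.3500 ≈ -0.350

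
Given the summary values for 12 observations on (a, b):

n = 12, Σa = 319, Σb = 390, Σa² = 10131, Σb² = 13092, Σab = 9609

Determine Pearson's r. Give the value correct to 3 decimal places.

-0.914

r = (nΣab − ΣaΣb) / √[(nΣa² − (Σa)²)(nΣb² − (Σb)²)]
Numerator: 12×9609 − 319×390 = -9102
Denominator: √[(121572 − 101761)(157104 − 152100)] = √[19811 × 5004] = 9956.6181
r = -9102 / 9956.6181 ≈ -0.914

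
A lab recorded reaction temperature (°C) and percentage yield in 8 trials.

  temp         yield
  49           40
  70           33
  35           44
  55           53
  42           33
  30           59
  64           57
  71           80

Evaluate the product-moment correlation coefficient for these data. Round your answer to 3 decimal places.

n = 8, Σx = 416, Σy = 399, Σx² = 23352, Σy² = 21653, Σxy = 21209
nΣxy − ΣxΣy = 169672 − 165984 = 3688
nΣx² − (Σx)² = 186816 − 173056 = 13760; nΣy² − (Σy)² = 173224 − 159201 = 14023
r = 3688 / √(13760 × 14023) = 3688 / 13890.8776 ≈ 0.265

0.265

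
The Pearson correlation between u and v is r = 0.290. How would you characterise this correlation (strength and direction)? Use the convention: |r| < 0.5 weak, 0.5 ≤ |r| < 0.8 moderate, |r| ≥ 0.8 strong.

r = 0.290 > 0 so the relationship is positive.
|r| = 0.290, which falls in the weak range.

weak positive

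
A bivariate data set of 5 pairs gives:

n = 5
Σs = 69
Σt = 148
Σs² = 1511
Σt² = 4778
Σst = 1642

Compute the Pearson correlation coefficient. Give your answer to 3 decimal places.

r = (nΣst − ΣsΣt) / √[(nΣs² − (Σs)²)(nΣt² − (Σt)²)]
Numerator: 5×1642 − 69×148 = -2002
Denominator: √[(7555 − 4761)(23890 − 21904)] = √[2794 × 1986] = 2355.6069
r = -2002 / 2355.6069 ≈ -0.850

-0.850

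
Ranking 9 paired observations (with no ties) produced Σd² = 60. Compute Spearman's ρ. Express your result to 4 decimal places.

0.5000

ρ = 1 − 6Σd² / [n(n²−1)] = 1 − 6×60 / (9×80)
  = 1 − 360/720 = 1 − 0.50000 ≈ 0.5000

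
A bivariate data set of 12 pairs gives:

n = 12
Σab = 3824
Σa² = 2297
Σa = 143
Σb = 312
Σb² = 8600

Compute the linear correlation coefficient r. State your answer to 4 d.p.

0.1971

r = (nΣab − ΣaΣb) / √[(nΣa² − (Σa)²)(nΣb² − (Σb)²)]
Numerator: 12×3824 − 143×312 = 1272
Denominator: √[(27564 − 20449)(103200 − 97344)] = √[7115 × 5856] = 6454.8772
r = 1272 / 6454.8772 ≈ 0.1971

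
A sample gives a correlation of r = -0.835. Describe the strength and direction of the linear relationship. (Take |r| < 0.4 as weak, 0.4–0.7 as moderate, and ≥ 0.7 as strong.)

strong negative

r = -0.835 < 0 so the relationship is negative.
|r| = 0.835, which falls in the strong range.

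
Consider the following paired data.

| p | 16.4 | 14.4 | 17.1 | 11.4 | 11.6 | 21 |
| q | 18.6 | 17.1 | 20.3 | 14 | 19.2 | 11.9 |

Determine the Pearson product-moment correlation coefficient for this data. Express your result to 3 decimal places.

-0.300

n = 6, Σp = 91.9, Σq = 101.1, Σp² = 1474.25, Σq² = 1756.71, Σpq = 1530.63
nΣpq − ΣpΣq = 9183.78 − 9291.09 = -107.31
nΣp² − (Σp)² = 8845.5 − 8445.61 = 399.89; nΣq² − (Σq)² = 10540.26 − 10221.21 = 319.05
r = -107.31 / √(399.89 × 319.05) = -107.31 / 357.1903 ≈ -0.300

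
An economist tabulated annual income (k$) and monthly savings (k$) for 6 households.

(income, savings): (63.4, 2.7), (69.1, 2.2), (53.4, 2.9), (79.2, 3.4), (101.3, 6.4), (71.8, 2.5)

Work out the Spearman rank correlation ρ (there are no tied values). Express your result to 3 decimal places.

Rank income: 2, 3, 1, 5, 6, 4
Rank savings: 3, 1, 4, 5, 6, 2
d = rank(income) − rank(savings): -1, 2, -3, 0, 0, 2; Σd² = 18
ρ = 1 − 6Σd² / [n(n²−1)] = 1 − 6×18 / (6×35) = 1 − 108/210 ≈ 0.486

0.486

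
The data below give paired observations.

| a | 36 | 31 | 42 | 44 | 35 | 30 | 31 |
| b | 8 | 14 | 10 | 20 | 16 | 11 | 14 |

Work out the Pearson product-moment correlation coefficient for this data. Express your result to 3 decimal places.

n = 7, Σa = 249, Σb = 93, Σa² = 9043, Σb² = 1333, Σab = 3346
nΣab − ΣaΣb = 23422 − 23157 = 265
nΣa² − (Σa)² = 63301 − 62001 = 1300; nΣb² − (Σb)² = 9331 − 8649 = 682
r = 265 / √(1300 × 682) = 265 / 941.5944 ≈ 0.281

0.281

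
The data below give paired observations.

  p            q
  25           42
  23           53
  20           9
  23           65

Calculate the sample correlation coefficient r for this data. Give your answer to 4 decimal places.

0.6666

n = 4, Σp = 91, Σq = 169, Σp² = 2083, Σq² = 8879, Σpq = 3944
nΣpq − ΣpΣq = 15776 − 15379 = 397
nΣp² − (Σp)² = 8332 − 8281 = 51; nΣq² − (Σq)² = 35516 − 28561 = 6955
r = 397 / √(51 × 6955) = 397 / 595.5712 ≈ 0.6666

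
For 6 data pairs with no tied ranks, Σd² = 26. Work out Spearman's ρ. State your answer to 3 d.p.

ρ = 1 − 6Σd² / [n(n²−1)] = 1 − 6×26 / (6×35)
  = 1 − 156/210 = 1 − 0.7429 ≈ 0.257

0.257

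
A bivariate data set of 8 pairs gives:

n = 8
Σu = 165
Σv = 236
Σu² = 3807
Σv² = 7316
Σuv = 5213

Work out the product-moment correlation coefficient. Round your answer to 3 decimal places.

r = (nΣuv − ΣuΣv) / √[(nΣu² − (Σu)²)(nΣv² − (Σv)²)]
Numerator: 8×5213 − 165×236 = 2764
Denominator: √[(30456 − 27225)(58528 − 55696)] = √[3231 × 2832] = 3024.9284
r = 2764 / 3024.9284 ≈ 0.914

0.914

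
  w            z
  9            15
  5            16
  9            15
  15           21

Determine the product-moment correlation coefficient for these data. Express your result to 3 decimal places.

n = 4, Σw = 38, Σz = 67, Σw² = 412, Σz² = 1147, Σwz = 665
nΣwz − ΣwΣz = 2660 − 2546 = 114
nΣw² − (Σw)² = 1648 − 1444 = 204; nΣz² − (Σz)² = 4588 − 4489 = 99
r = 114 / √(204 × 99) = 114 / 142.1126 ≈ 0.802

0.802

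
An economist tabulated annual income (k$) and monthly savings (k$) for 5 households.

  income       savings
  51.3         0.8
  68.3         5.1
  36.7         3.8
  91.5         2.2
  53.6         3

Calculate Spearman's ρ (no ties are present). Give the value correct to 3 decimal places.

Rank income: 2, 4, 1, 5, 3
Rank savings: 1, 5, 4, 2, 3
d = rank(income) − rank(savings): 1, -1, -3, 3, 0; Σd² = 20
ρ = 1 − 6Σd² / [n(n²−1)] = 1 − 6×20 / (5×24) = 1 − 120/120 ≈ 0.000

0.000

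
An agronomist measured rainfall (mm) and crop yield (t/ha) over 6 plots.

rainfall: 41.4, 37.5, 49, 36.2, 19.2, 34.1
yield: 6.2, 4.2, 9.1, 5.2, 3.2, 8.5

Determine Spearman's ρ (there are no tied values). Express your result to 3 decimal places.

Rank rainfall: 5, 4, 6, 3, 1, 2
Rank yield: 4, 2, 6, 3, 1, 5
d = rank(rainfall) − rank(yield): 1, 2, 0, 0, 0, -3; Σd² = 14
ρ = 1 − 6Σd² / [n(n²−1)] = 1 − 6×14 / (6×35) = 1 − 84/210 ≈ 0.600

0.600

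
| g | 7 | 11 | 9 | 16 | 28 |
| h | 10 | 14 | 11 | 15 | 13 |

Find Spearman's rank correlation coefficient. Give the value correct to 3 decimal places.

Rank g: 1, 3, 2, 4, 5
Rank h: 1, 4, 2, 5, 3
d = rank(g) − rank(h): 0, -1, 0, -1, 2; Σd² = 6
ρ = 1 − 6Σd² / [n(n²−1)] = 1 − 6×6 / (5×24) = 1 − 36/120 ≈ 0.700

0.700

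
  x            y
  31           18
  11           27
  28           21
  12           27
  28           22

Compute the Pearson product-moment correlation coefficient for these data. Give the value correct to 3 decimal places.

-0.965

n = 5, Σx = 110, Σy = 115, Σx² = 2794, Σy² = 2707, Σxy = 2383
nΣxy − ΣxΣy = 11915 − 12650 = -735
nΣx² − (Σx)² = 13970 − 12100 = 1870; nΣy² − (Σy)² = 13535 − 13225 = 310
r = -735 / √(1870 × 310) = -735 / 761.3803 ≈ -0.965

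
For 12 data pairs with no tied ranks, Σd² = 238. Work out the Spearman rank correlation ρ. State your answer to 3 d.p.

ρ = 1 − 6Σd² / [n(n²−1)] = 1 − 6×238 / (12×143)
  = 1 − 1428/1716 = 1 − 0.8322 ≈ 0.168

0.168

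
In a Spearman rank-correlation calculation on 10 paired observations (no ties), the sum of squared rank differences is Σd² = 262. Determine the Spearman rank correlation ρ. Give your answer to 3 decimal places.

-0.588

ρ = 1 − 6Σd² / [n(n²−1)] = 1 − 6×262 / (10×99)
  = 1 − 1572/990 = 1 − 1.5879 ≈ -0.588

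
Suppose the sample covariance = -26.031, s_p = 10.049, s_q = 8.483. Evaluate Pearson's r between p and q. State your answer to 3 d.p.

r = Cov(p,q) / (s_p · s_q) = -26.031 / (10.049 × 8.483)
  = -26.031 / 85.2457 ≈ -0.305

-0.305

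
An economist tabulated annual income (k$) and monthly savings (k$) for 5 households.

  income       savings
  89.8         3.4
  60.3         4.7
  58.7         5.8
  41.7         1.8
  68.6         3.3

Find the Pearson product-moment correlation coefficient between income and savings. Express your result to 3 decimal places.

n = 5, Σx = 319.1, Σy = 19, Σx² = 21590.67, Σy² = 81.42, Σxy = 1230.63
nΣxy − ΣxΣy = 6153.15 − 6062.9 = 90.25
nΣx² − (Σx)² = 107953.35 − 101824.81 = 6128.54; nΣy² − (Σy)² = 407.1 − 361 = 46.1
r = 90.25 / √(6128.54 × 46.1) = 90.25 / 531.5315 ≈ 0.170

0.170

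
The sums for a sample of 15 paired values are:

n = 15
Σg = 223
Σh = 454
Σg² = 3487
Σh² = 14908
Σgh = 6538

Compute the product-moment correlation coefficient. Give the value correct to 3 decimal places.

r = (nΣgh − ΣgΣh) / √[(nΣg² − (Σg)²)(nΣh² − (Σh)²)]
Numerator: 15×6538 − 223×454 = -3172
Denominator: √[(52305 − 49729)(223620 − 206116)] = √[2576 × 17504] = 6714.9314
r = -3172 / 6714.9314 ≈ -0.472

-0.472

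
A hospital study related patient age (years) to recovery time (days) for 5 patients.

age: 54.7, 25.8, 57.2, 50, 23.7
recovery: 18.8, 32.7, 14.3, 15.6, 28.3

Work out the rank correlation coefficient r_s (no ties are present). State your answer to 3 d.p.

-0.800

Rank age: 4, 2, 5, 3, 1
Rank recovery: 3, 5, 1, 2, 4
d = rank(age) − rank(recovery): 1, -3, 4, 1, -3; Σd² = 36
ρ = 1 − 6Σd² / [n(n²−1)] = 1 − 6×36 / (5×24) = 1 − 216/120 ≈ -0.800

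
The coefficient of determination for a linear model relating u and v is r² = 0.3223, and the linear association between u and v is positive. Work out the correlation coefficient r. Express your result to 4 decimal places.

0.5677

|r| = √0.3223 = 0.5677
The association is positive, so r = 0.5677.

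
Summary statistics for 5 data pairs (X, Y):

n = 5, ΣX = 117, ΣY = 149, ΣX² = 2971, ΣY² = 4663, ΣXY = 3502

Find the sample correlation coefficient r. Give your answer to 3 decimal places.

0.068

r = (nΣXY − ΣXΣY) / √[(nΣX² − (ΣX)²)(nΣY² − (ΣY)²)]
Numerator: 5×3502 − 117×149 = 77
Denominator: √[(14855 − 13689)(23315 − 22201)] = √[1166 × 1114] = 1139.7035
r = 77 / 1139.7035 ≈ 0.068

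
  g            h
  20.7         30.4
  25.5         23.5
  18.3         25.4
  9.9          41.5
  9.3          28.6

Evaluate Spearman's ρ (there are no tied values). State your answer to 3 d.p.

Rank g: 4, 5, 3, 2, 1
Rank h: 4, 1, 2, 5, 3
d = rank(g) − rank(h): 0, 4, 1, -3, -2; Σd² = 30
ρ = 1 − 6Σd² / [n(n²−1)] = 1 − 6×30 / (5×24) = 1 − 180/120 ≈ -0.500

-0.500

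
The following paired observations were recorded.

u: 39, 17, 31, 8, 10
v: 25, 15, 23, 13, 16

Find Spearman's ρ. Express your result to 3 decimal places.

Rank u: 5, 3, 4, 1, 2
Rank v: 5, 2, 4, 1, 3
d = rank(u) − rank(v): 0, 1, 0, 0, -1; Σd² = 2
ρ = 1 − 6Σd² / [n(n²−1)] = 1 − 6×2 / (5×24) = 1 − 12/120 ≈ 0.900

0.900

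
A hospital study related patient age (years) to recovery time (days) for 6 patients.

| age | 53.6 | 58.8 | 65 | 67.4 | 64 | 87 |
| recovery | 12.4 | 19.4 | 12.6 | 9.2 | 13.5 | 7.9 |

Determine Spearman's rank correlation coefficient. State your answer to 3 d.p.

Rank age: 1, 2, 4, 5, 3, 6
Rank recovery: 3, 6, 4, 2, 5, 1
d = rank(age) − rank(recovery): -2, -4, 0, 3, -2, 5; Σd² = 58
ρ = 1 − 6Σd² / [n(n²−1)] = 1 − 6×58 / (6×35) = 1 − 348/210 ≈ -0.657

-0.657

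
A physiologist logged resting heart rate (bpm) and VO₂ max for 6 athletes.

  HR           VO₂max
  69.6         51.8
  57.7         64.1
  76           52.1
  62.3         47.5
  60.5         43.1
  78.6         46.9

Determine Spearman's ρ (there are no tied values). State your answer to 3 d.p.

Rank HR: 4, 1, 5, 3, 2, 6
Rank VO₂max: 4, 6, 5, 3, 1, 2
d = rank(HR) − rank(VO₂max): 0, -5, 0, 0, 1, 4; Σd² = 42
ρ = 1 − 6Σd² / [n(n²−1)] = 1 − 6×42 / (6×35) = 1 − 252/210 ≈ -0.200

-0.200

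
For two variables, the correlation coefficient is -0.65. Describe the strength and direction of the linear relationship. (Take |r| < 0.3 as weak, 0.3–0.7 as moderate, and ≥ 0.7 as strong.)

moderate negative

r = -0.65 < 0 so the relationship is negative.
|r| = 0.65, which falls in the moderate range.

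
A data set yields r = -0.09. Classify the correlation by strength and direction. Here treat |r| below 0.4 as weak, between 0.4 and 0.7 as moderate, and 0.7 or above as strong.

r = -0.09 < 0 so the relationship is negative.
|r| = 0.09, which falls in the weak range.

weak negative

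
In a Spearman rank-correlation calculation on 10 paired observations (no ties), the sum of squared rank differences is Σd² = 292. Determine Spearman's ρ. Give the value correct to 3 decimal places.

ρ = 1 − 6Σd² / [n(n²−1)] = 1 − 6×292 / (10×99)
  = 1 − 1752/990 = 1 − 1.7697 ≈ -0.770

-0.770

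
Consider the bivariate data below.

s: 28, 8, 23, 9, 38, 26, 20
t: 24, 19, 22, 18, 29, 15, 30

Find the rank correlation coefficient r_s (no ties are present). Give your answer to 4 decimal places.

Rank s: 6, 1, 4, 2, 7, 5, 3
Rank t: 5, 3, 4, 2, 6, 1, 7
d = rank(s) − rank(t): 1, -2, 0, 0, 1, 4, -4; Σd² = 38
ρ = 1 − 6Σd² / [n(n²−1)] = 1 − 6×38 / (7×48) = 1 − 228/336 ≈ 0.3214

0.3214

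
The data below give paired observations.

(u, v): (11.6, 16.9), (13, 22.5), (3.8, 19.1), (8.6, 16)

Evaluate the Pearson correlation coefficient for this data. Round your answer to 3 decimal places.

n = 4, Σu = 37, Σv = 74.5, Σu² = 391.96, Σv² = 1412.67, Σuv = 698.72
nΣuv − ΣuΣv = 2794.88 − 2756.5 = 38.38
nΣu² − (Σu)² = 1567.84 − 1369 = 198.84; nΣv² − (Σv)² = 5650.68 − 5550.25 = 100.43
r = 38.38 / √(198.84 × 100.43) = 38.38 / 141.3135 ≈ 0.272

0.272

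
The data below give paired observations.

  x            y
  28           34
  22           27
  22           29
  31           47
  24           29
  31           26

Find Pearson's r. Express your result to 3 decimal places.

0.524

n = 6, Σx = 158, Σy = 192, Σx² = 4250, Σy² = 6452, Σxy = 5143
nΣxy − ΣxΣy = 30858 − 30336 = 522
nΣx² − (Σx)² = 25500 − 24964 = 536; nΣy² − (Σy)² = 38712 − 36864 = 1848
r = 522 / √(536 × 1848) = 522 / 995.2527 ≈ 0.524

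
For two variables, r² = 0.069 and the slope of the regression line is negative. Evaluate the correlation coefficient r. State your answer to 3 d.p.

|r| = √0.069 = 0.263
The association is negative, so r = −0.263.

-0.263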